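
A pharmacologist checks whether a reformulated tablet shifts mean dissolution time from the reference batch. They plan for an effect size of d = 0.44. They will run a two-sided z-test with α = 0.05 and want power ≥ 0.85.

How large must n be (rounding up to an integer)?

n = 47

Set Φ(δ − 1.960) = 0.85; then δ − 1.960 = Φ⁻¹(0.85) = 1.036, giving δ = 2.996.
(The Φ(−δ − z_{α/2}) term is vanishingly small for δ > 0 and is dropped in the standard sample-size formula.)
δ = d·√n ⇒ n = (δ/d)² = (2.996 / 0.44)² = 46.38.
Round up to the next whole unit.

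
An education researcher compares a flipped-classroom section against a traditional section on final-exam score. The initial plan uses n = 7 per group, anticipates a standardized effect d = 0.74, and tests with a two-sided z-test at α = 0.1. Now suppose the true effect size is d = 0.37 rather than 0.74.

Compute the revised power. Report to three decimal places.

Power ≈ 0.180

With d = 0.37: δ = d·√(n/2) = 0.37 × √(7/2) = 0.6922. Critical value z_{0.05} = 1.645.
Revised power = Φ(δ − 1.645) + Φ(−δ − 1.645) = Φ(-0.953) + Φ(-2.337) = 0.1704 + 0.0097 = 0.1801.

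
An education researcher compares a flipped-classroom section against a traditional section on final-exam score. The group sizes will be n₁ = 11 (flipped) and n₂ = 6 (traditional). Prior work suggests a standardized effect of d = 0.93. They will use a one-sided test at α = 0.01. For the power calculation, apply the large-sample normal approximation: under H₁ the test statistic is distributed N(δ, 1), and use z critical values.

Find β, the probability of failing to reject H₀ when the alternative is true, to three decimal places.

β ≈ 0.689

Noncentrality parameter: δ = d / √(1/n₁ + 1/n₂) = 0.93 / √(1/11 + 1/6) = 1.8324
Critical value for a one-sided test at α = 0.01: z_α = 2.326.
Power = P(Z > 2.326 − δ) = Φ(-0.494) = 0.3107.
Type II error: β = 1 − power = 1 − 0.3107 = 0.6893.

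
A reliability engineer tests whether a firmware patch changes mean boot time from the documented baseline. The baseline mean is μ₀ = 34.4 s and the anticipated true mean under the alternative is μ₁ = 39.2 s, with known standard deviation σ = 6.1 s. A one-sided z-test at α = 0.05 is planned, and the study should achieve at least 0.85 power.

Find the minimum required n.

n = 12

Standardized effect: d = |μ₁ − μ₀| / σ = |39.2 − 34.4| / 6.1 = 0.7869
For power 0.85 need Φ(δ − z_{0.05}) = 0.85, so δ = z_{0.05} + z_{0.15} = 1.645 + 1.036 = 2.681.
δ = d·√n ⇒ n = (δ/d)² = (2.681 / 0.7869)² = 11.61.
Round up to the next whole unit.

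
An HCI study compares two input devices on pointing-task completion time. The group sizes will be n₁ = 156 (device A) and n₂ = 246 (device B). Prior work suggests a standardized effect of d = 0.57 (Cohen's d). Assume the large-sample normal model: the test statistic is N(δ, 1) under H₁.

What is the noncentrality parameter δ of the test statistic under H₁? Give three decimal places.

The noncentrality parameter scales effect size by the design's sample-size factor: δ = d / √(1/n₁ + 1/n₂) = 0.57 / √(1/156 + 1/246) = 5.5692

δ ≈ 5.569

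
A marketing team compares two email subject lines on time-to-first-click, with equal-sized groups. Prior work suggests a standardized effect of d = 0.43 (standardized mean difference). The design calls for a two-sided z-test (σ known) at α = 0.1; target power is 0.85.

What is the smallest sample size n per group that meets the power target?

For power 0.85 need Φ(δ − z_{0.05}) = 0.85, so δ = z_{0.05} + z_{0.15} = 1.645 + 1.036 = 2.681.
(For δ > 0 the lower-tail rejection region contributes negligibly to power, so the one-term inversion is standard.)
δ = d·√(n/2) ⇒ n = 2(δ/d)² = 2 × (2.681 / 0.43)² = 77.76.
Rounding up, n = 78 per group.

n = 78 per group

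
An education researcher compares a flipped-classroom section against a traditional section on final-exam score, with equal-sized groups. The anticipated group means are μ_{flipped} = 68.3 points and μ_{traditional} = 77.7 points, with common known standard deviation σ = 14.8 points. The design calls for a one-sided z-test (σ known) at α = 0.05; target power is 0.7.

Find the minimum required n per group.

n = 24 per group

Standardized effect: d = |μ_{flipped} − μ_{traditional}| / σ = |68.3 − 77.7| / 14.8 = 0.6351
For power 0.7 need Φ(δ − z_{0.05}) = 0.7, so δ = z_{0.05} + z_{0.30} = 1.645 + 0.524 = 2.169.
δ = d·√(n/2) ⇒ n = 2(δ/d)² = 2 × (2.169 / 0.6351)² = 23.33.
Rounding up, n = 24 per group.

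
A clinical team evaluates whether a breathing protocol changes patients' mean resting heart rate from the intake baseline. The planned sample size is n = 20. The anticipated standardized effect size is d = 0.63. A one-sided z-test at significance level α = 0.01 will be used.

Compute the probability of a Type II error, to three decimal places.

β ≈ 0.312

Noncentrality parameter: δ = d·√n = 0.63 × √20 = 2.8174
Critical value for a one-sided test at α = 0.01: z_α = 2.326.
Power = Φ(δ − 2.326) = Φ(0.491) = 0.6883.
Type II error: β = 1 − power = 1 − 0.6883 = 0.3117.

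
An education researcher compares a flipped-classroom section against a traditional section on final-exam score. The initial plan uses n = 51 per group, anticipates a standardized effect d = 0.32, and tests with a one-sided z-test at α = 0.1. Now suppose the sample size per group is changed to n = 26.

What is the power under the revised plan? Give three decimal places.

With n = 26 per group: δ = d·√(n/2) = 0.32 × √(26/2) = 1.1538. Critical value z_{0.1} = 1.282.
Revised power = Φ(δ − 1.282) = Φ(-0.128) = 0.4492.

Power ≈ 0.449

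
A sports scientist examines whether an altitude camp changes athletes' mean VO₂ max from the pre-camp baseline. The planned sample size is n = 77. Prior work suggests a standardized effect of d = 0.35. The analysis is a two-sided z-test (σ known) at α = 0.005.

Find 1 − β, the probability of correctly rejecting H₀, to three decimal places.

Noncentrality parameter: δ = d·√n = 0.35 × √77 = 3.0712
Critical value for a two-sided test at α = 0.005: z_{α/2} = 2.807.
Power = Φ(δ − 2.807) + Φ(−δ − 2.807) = Φ(0.264) + Φ(-5.878) = 0.6042 + 0.0000 = 0.6042.

Power ≈ 0.604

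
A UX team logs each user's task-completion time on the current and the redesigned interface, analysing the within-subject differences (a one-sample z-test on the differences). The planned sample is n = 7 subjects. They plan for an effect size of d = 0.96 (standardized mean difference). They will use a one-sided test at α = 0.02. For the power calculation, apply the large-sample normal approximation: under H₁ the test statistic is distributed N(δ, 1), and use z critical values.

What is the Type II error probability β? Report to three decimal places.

β ≈ 0.313

Noncentrality parameter: δ = d·√n = 0.96 × √7 = 2.5399
Critical value for a one-sided test at α = 0.02: z_α = 2.054.
Power = Φ(δ − 2.054) = Φ(0.486) = 0.6866.
Type II error: β = 1 − power = 1 − 0.6866 = 0.3134.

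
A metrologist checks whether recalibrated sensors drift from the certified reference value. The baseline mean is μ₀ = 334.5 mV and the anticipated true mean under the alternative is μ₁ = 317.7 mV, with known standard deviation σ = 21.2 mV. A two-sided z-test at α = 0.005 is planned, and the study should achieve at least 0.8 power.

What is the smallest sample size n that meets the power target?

n = 22

Standardized effect: d = |μ₁ − μ₀| / σ = |317.7 − 334.5| / 21.2 = 0.7925
For power 0.8 need Φ(δ − z_{0.0025}) = 0.8, so δ = z_{0.0025} + z_{0.20} = 2.807 + 0.842 = 3.649.
(Ignoring the negligible lower-tail rejection probability gives the usual closed-form inversion.)
δ = d·√n ⇒ n = (δ/d)² = (3.649 / 0.7925)² = 21.20.
Round up to the next whole unit.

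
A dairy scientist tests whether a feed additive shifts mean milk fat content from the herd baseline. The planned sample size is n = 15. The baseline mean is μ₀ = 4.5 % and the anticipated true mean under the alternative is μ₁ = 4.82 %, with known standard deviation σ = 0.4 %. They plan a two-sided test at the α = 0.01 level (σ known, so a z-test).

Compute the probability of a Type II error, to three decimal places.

β ≈ 0.301

Standardized effect: d = |μ₁ − μ₀| / σ = |4.82 − 4.5| / 0.4 = 0.8000
Noncentrality parameter: δ = d·√n = 0.8000 × √15 = 3.0984
Critical value for a two-sided test at α = 0.01: z_{α/2} = 2.576.
Power = Φ(δ − 2.576) + Φ(−δ − 2.576) = Φ(0.523) + Φ(-5.674) = 0.6994 + 0.0000 = 0.6994.
Type II error: β = 1 − power = 1 − 0.6994 = 0.3006.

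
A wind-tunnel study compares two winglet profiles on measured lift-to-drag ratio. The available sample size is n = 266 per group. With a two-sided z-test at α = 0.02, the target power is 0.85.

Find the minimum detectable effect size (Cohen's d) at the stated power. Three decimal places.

Need Φ(δ − 2.326) = 0.85, so δ = 2.326 + 1.036 = 3.363.
(The second rejection-region term Φ(−δ − z_{α/2}) is negligible and dropped.)
δ = d·√(n/2) ⇒ d = δ/√(n/2) = 3.363/√(266/2) = 0.2916.

d ≈ 0.292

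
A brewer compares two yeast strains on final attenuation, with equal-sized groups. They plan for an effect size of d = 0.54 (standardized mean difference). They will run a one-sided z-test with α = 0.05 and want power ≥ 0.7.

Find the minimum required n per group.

n = 33 per group

For power 0.7 need Φ(δ − z_{0.05}) = 0.7, so δ = z_{0.05} + z_{0.30} = 1.645 + 0.524 = 2.169.
δ = d·√(n/2) ⇒ n = 2(δ/d)² = 2 × (2.169 / 0.54)² = 32.27.
Rounding up, n = 33 per group.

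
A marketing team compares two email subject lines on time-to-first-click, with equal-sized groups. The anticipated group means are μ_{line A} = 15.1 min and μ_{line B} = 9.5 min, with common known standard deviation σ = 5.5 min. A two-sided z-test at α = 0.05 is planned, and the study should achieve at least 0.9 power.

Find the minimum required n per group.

Standardized effect: d = |μ_{line A} − μ_{line B}| / σ = |15.1 − 9.5| / 5.5 = 1.0182
Set Φ(δ − 1.960) = 0.9; then δ − 1.960 = Φ⁻¹(0.9) = 1.282, giving δ = 3.242.
(Ignoring the negligible lower-tail rejection probability gives the usual closed-form inversion.)
δ = d·√(n/2) ⇒ n = 2(δ/d)² = 2 × (3.242 / 1.0182)² = 20.27.
Rounding up, n = 21 per group.

n = 21 per group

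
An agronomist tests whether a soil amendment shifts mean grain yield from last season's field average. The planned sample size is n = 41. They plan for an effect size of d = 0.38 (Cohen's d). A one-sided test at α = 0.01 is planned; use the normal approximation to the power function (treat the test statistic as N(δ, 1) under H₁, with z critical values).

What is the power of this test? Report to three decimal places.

Power ≈ 0.543

Noncentrality parameter: δ = d·√n = 0.38 × √41 = 2.4332
Critical value for a one-sided test at α = 0.01: z_α = 2.326.
Power = Φ(δ − 2.326) = Φ(0.107) = 0.5425.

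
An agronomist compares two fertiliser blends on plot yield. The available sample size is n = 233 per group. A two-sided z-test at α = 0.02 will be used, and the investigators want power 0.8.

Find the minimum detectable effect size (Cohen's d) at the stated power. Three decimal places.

d ≈ 0.294

Required noncentrality: δ = z_{0.01} + z_{0.20} = 2.326 + 0.842 = 3.168.
(The second rejection-region term Φ(−δ − z_{α/2}) is negligible and dropped.)
δ = d·√(n/2) ⇒ d = δ/√(n/2) = 3.168/√(233/2) = 0.2935.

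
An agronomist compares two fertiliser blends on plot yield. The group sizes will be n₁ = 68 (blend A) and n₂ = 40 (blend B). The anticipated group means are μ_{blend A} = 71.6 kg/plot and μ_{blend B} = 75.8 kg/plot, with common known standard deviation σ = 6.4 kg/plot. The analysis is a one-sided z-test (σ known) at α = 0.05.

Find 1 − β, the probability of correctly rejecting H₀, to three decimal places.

Standardized effect: d = |μ_{blend A} − μ_{blend B}| / σ = |71.6 − 75.8| / 6.4 = 0.6562
Noncentrality parameter: δ = d / √(1/n₁ + 1/n₂) = 0.6562 / √(1/68 + 1/40) = 3.2934
One-sided α = 0.05 → critical value z_{0.05} = 1.645.
Power = Φ(δ − 1.645) = Φ(1.649) = 0.9504.

Power ≈ 0.950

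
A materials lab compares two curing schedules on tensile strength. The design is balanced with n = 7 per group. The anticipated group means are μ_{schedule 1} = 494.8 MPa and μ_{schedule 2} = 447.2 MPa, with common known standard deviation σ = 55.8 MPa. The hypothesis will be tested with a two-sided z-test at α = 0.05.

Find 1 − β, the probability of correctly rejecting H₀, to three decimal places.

Power ≈ 0.358

Standardized effect: d = |μ_{schedule 1} − μ_{schedule 2}| / σ = |494.8 − 447.2| / 55.8 = 0.8530
Noncentrality parameter: δ = d·√(n/2) = 0.8530 × √(7/2) = 1.5959
Critical value for a two-sided test at α = 0.05: z_{α/2} = 1.960.
Power = Φ(δ − 1.960) + Φ(−δ − 1.960) = Φ(-0.364) + Φ(-3.556) = 0.3579 + 0.0002 = 0.3581.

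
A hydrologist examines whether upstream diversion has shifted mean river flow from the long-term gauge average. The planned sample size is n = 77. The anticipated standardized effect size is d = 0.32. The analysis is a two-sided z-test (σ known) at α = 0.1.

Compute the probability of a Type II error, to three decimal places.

Noncentrality parameter: δ = d·√n = 0.32 × √77 = 2.8080
Critical value for a two-sided test at α = 0.1: z_{α/2} = 1.645.
Power = Φ(δ − 1.645) + Φ(−δ − 1.645) = Φ(1.163) + Φ(-4.453) = 0.8776 + 0.0000 = 0.8776.
Type II error: β = 1 − power = 1 − 0.8776 = 0.1224.

β ≈ 0.122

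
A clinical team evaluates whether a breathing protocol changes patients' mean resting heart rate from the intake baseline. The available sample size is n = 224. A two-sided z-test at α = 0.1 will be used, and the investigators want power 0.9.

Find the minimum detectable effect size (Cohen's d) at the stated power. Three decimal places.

Required noncentrality: δ = z_{0.05} + z_{0.10} = 1.645 + 1.282 = 2.926.
(The second rejection-region term Φ(−δ − z_{α/2}) is negligible and dropped.)
δ = d·√n ⇒ d = δ/√n = 2.926/√224 = 0.1955.

d ≈ 0.196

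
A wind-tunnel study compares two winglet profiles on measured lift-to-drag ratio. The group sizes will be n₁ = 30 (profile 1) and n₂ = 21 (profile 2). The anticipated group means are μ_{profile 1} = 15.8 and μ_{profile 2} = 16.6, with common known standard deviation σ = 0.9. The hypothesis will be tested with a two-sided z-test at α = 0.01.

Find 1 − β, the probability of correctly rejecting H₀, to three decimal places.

Power ≈ 0.708

Standardized effect: d = |μ_{profile 1} − μ_{profile 2}| / σ = |15.8 − 16.6| / 0.9 = 0.8889
Noncentrality parameter: δ = d / √(1/n₁ + 1/n₂) = 0.8889 / √(1/30 + 1/21) = 3.1242
Critical value for a two-sided test at α = 0.01: z_{α/2} = 2.576.
Power = Φ(δ − 2.576) + Φ(−δ − 2.576) = Φ(0.548) + Φ(-5.700) = 0.7083 + 0.0000 = 0.7083.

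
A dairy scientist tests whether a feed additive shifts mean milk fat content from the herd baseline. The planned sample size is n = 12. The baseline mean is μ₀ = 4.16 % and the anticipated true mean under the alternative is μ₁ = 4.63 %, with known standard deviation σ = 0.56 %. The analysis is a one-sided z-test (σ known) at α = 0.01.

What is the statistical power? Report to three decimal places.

Power ≈ 0.719

Standardized effect: d = |μ₁ − μ₀| / σ = |4.63 − 4.16| / 0.56 = 0.8393
Noncentrality parameter: δ = d·√n = 0.8393 × √12 = 2.9074
One-sided α = 0.01 → critical value z_{0.01} = 2.326.
Power = Φ(δ − 2.326) = Φ(0.581) = 0.7194.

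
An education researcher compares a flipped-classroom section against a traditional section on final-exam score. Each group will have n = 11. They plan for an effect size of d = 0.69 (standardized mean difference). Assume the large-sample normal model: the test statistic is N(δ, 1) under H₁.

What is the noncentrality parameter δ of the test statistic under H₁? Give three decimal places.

The noncentrality parameter scales effect size by the design's sample-size factor: δ = d·√(n/2) = 0.69 × √(11/2) = 1.6182

δ ≈ 1.618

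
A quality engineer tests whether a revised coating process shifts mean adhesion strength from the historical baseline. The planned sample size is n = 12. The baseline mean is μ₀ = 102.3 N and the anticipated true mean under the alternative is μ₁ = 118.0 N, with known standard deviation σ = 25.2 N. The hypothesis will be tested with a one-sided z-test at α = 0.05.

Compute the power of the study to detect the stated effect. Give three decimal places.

Standardized effect: d = |μ₁ − μ₀| / σ = |118.0 − 102.3| / 25.2 = 0.6230
Noncentrality parameter: δ = d·√n = 0.6230 × √12 = 2.1582
One-sided α = 0.05 → critical value z_{0.05} = 1.645.
Power = Φ(δ − 1.645) = Φ(0.513) = 0.6961.

Power ≈ 0.696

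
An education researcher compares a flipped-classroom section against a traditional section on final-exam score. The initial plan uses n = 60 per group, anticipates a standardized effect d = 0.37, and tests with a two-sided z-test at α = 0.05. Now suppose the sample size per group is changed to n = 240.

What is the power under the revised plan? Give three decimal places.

Power ≈ 0.982

With n = 240 per group: δ = d·√(n/2) = 0.37 × √(240/2) = 4.0531. Critical value z_{0.025} = 1.960.
Revised power = Φ(δ − 1.960) + Φ(−δ − 1.960) = Φ(2.093) + Φ(-6.013) = 0.9818 + 0.0000 = 0.9818.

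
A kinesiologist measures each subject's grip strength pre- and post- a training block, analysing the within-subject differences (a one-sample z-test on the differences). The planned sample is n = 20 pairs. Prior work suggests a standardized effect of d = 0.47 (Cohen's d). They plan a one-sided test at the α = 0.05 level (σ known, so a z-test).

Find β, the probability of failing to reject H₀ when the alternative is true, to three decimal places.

β ≈ 0.324

Noncentrality parameter: λ = d·√n = 0.47 × √20 = 2.1019
One-sided α = 0.05 → critical value z_{0.05} = 1.645.
Power = P(Z > 1.645 − λ) = Φ(0.457) = 0.6762.
Type II error: β = 1 − power = 1 − 0.6762 = 0.3238.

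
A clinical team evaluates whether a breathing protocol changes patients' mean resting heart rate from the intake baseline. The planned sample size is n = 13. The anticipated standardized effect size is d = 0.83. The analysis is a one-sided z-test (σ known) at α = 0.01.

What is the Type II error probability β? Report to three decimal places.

Noncentrality parameter: δ = d·√n = 0.83 × √13 = 2.9926
One-sided α = 0.01 → critical value z_{0.01} = 2.326.
Power = Φ(δ − 2.326) = Φ(0.666) = 0.7474.
Type II error: β = 1 − power = 1 − 0.7474 = 0.2526.

β ≈ 0.253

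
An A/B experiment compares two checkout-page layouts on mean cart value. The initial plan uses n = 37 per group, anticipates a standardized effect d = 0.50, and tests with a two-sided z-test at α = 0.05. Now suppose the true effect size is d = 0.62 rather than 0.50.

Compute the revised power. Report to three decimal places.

Power ≈ 0.760

With d = 0.62: δ = d·√(n/2) = 0.62 × √(37/2) = 2.6667. Critical value z_{0.025} = 1.960.
Revised power = Φ(δ − 1.960) + Φ(−δ − 1.960) = Φ(0.707) + Φ(-4.627) = 0.7601 + 0.0000 = 0.7601.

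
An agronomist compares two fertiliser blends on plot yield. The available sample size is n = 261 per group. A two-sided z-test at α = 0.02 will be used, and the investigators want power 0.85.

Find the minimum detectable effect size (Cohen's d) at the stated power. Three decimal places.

Required noncentrality: δ = z_{0.01} + z_{0.15} = 2.326 + 1.036 = 3.363.
(The second rejection-region term Φ(−δ − z_{α/2}) is negligible and dropped.)
δ = d·√(n/2) ⇒ d = δ/√(n/2) = 3.363/√(261/2) = 0.2944.

d ≈ 0.294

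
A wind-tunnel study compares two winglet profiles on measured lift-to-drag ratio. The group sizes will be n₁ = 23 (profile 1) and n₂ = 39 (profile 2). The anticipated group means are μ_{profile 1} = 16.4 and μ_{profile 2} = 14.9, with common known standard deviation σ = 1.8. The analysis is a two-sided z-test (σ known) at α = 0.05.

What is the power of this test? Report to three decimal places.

Power ≈ 0.887

Standardized effect: d = |μ_{profile 1} − μ_{profile 2}| / σ = |16.4 − 14.9| / 1.8 = 0.8333
Noncentrality parameter: δ = d / √(1/n₁ + 1/n₂) = 0.8333 / √(1/23 + 1/39) = 3.1697
Two-sided α = 0.05 → critical value z_{0.025} = 1.960.
Power = Φ(δ − 1.960) + Φ(−δ − 1.960) = Φ(1.210) + Φ(-5.130) = 0.8868 + 0.0000 = 0.8868.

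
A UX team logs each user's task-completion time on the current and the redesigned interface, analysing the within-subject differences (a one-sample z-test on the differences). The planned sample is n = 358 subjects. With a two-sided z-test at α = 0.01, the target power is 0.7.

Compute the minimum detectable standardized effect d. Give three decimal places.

Required noncentrality: δ = z_{0.005} + z_{0.30} = 2.576 + 0.524 = 3.100.
(The second rejection-region term Φ(−δ − z_{α/2}) is negligible and dropped.)
δ = d·√n ⇒ d = δ/√n = 3.100/√358 = 0.1639.

d ≈ 0.164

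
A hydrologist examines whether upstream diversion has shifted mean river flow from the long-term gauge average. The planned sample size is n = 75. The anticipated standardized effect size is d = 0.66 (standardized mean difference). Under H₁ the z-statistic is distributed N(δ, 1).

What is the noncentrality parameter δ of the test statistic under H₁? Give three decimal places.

The noncentrality parameter scales effect size by the design's sample-size factor: δ = d·√n = 0.66 × √75 = 5.7158

δ ≈ 5.716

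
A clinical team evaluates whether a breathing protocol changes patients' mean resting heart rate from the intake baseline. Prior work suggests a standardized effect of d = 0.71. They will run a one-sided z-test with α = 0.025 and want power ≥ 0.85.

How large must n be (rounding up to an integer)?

n = 18

Set Φ(δ − 1.960) = 0.85; then δ − 1.960 = Φ⁻¹(0.85) = 1.036, giving δ = 2.996.
δ = d·√n ⇒ n = (δ/d)² = (2.996 / 0.71)² = 17.81.
Rounding up, n = 18.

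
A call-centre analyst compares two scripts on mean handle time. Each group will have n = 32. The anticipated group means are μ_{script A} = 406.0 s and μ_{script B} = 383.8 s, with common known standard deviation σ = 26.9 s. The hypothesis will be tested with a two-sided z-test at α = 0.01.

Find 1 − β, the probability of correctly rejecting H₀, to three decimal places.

Power ≈ 0.766

Standardized effect: d = |μ_{script A} − μ_{script B}| / σ = |406.0 − 383.8| / 26.9 = 0.8253
Noncentrality parameter: δ = d·√(n/2) = 0.8253 × √(32/2) = 3.3011
Critical value for a two-sided test at α = 0.01: z_{α/2} = 2.576.
Power = Φ(δ − 2.576) + Φ(−δ − 2.576) = Φ(0.725) + Φ(-5.877) = 0.7659 + 0.0000 = 0.7659.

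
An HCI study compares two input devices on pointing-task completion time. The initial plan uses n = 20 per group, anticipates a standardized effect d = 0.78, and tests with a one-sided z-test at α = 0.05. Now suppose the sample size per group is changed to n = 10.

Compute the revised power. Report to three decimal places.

Power ≈ 0.540

With n = 10 per group: δ = d·√(n/2) = 0.78 × √(10/2) = 1.7441. Critical value z_{0.05} = 1.645.
Revised power = P(Z > 1.645 − δ) = Φ(0.099) = 0.5395.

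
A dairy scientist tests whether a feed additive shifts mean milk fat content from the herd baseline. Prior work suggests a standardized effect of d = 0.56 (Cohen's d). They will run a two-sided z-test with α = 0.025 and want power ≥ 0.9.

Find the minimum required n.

For power 0.9 need Φ(δ − z_{0.0125}) = 0.9, so δ = z_{0.0125} + z_{0.10} = 2.241 + 1.282 = 3.523.
(Ignoring the negligible lower-tail rejection probability gives the usual closed-form inversion.)
δ = d·√n ⇒ n = (δ/d)² = (3.523 / 0.56)² = 39.58.
Rounding up, n = 40.

n = 40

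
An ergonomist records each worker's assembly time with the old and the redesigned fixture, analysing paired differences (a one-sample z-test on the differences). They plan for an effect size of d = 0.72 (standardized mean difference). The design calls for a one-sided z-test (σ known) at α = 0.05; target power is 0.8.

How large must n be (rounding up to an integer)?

Set Φ(δ − 1.645) = 0.8; then δ − 1.645 = Φ⁻¹(0.8) = 0.842, giving δ = 2.486.
δ = d·√n ⇒ n = (δ/d)² = (2.486 / 0.72)² = 11.93.
Rounding up, n = 12.

n = 12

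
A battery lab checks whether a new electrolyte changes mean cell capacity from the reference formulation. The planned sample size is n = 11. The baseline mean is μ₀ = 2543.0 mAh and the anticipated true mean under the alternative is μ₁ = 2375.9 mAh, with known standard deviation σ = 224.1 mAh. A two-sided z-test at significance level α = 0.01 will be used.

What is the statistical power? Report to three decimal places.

Standardized effect: d = |μ₁ − μ₀| / σ = |2375.9 − 2543.0| / 224.1 = 0.7456
Noncentrality parameter: δ = d·√n = 0.7456 × √11 = 2.4730
Critical value for a two-sided test at α = 0.01: z_{α/2} = 2.576.
Power = Φ(δ − 2.576) + Φ(−δ − 2.576) = Φ(-0.103) + Φ(-5.049) = 0.4591 + 0.0000 = 0.4591.

Power ≈ 0.459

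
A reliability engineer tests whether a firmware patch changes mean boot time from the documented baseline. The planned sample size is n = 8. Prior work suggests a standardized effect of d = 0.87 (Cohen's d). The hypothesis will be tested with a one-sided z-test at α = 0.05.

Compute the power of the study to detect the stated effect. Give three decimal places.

Noncentrality parameter: δ = d·√n = 0.87 × √8 = 2.4607
Critical value for a one-sided test at α = 0.05: z_α = 1.645.
Power = Φ(δ − 1.645) = Φ(0.816) = 0.7927.

Power ≈ 0.793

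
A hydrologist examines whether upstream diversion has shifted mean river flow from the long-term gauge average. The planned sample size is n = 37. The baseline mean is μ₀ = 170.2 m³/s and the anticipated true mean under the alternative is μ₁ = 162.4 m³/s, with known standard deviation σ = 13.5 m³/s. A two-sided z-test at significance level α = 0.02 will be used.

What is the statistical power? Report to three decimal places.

Power ≈ 0.883

Standardized effect: d = |μ₁ − μ₀| / σ = |162.4 − 170.2| / 13.5 = 0.5778
Noncentrality parameter: δ = d·√n = 0.5778 × √37 = 3.5145
Two-sided α = 0.02 → critical value z_{0.01} = 2.326.
Power = Φ(δ − 2.326) + Φ(−δ − 2.326) = Φ(1.188) + Φ(-5.841) = 0.8826 + 0.0000 = 0.8826.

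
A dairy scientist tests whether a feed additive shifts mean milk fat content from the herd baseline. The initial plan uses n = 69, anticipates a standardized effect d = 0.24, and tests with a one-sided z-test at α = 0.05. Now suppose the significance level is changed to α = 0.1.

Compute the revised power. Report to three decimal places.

δ = d·√n = 0.24 × √69 = 1.9936 (unchanged). New critical value: z_{0.1} = 1.282.
Revised power = Φ(δ − 1.282) = Φ(0.712) = 0.7618.

Power ≈ 0.762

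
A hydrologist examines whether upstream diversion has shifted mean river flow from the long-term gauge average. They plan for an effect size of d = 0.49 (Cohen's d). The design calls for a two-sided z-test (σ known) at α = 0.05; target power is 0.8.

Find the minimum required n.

n = 33

Set Φ(δ − 1.960) = 0.8; then δ − 1.960 = Φ⁻¹(0.8) = 0.842, giving δ = 2.802.
(For δ > 0 the lower-tail rejection region contributes negligibly to power, so the one-term inversion is standard.)
δ = d·√n ⇒ n = (δ/d)² = (2.802 / 0.49)² = 32.69.
Rounding up, n = 33.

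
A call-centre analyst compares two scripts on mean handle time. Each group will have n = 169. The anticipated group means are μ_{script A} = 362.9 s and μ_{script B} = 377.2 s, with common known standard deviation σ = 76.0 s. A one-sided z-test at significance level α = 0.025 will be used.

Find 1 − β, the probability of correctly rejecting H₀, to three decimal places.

Power ≈ 0.409

Standardized effect: d = |μ_{script A} − μ_{script B}| / σ = |362.9 − 377.2| / 76.0 = 0.1882
Noncentrality parameter: δ = d·√(n/2) = 0.1882 × √(169/2) = 1.7296
One-sided α = 0.025 → critical value z_{0.025} = 1.960.
Power = Φ(δ − 1.960) = Φ(-0.230) = 0.4089.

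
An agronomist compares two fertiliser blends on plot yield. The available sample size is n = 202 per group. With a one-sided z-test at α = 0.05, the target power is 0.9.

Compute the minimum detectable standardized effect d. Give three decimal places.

d ≈ 0.291

Need Φ(δ − 1.645) = 0.9, so δ = 1.645 + 1.282 = 2.926.
δ = d·√(n/2) ⇒ d = δ/√(n/2) = 2.926/√(202/2) = 0.2912.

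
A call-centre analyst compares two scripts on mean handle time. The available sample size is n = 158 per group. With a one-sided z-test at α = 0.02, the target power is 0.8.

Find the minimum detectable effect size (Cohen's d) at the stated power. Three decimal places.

d ≈ 0.326

Required noncentrality: δ = z_{0.02} + z_{0.20} = 2.054 + 0.842 = 2.895.
δ = d·√(n/2) ⇒ d = δ/√(n/2) = 2.895/√(158/2) = 0.3258.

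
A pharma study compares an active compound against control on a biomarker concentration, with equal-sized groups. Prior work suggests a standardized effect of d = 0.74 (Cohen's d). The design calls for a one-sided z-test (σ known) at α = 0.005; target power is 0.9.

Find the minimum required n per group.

n = 55 per group

Set Φ(δ − 2.576) = 0.9; then δ − 2.576 = Φ⁻¹(0.9) = 1.282, giving δ = 3.857.
δ = d·√(n/2) ⇒ n = 2(δ/d)² = 2 × (3.857 / 0.74)² = 54.34.
Round up to the next whole unit.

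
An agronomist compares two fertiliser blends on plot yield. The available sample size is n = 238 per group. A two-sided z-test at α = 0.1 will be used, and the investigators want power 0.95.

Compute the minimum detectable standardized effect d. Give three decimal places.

d ≈ 0.302

Need Φ(δ − 1.645) = 0.95, so δ = 1.645 + 1.645 = 3.290.
(The second rejection-region term Φ(−δ − z_{α/2}) is negligible and dropped.)
δ = d·√(n/2) ⇒ d = δ/√(n/2) = 3.290/√(238/2) = 0.3016.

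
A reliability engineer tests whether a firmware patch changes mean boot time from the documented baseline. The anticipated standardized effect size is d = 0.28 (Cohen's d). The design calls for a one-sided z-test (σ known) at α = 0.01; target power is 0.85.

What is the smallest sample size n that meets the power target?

Set Φ(δ − 2.326) = 0.85; then δ − 2.326 = Φ⁻¹(0.85) = 1.036, giving δ = 3.363.
δ = d·√n ⇒ n = (δ/d)² = (3.363 / 0.28)² = 144.24.
Round up to the next whole unit.

n = 145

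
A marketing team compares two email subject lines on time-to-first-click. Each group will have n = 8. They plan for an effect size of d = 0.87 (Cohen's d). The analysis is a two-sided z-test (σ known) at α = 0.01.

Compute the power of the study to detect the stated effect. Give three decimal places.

Power ≈ 0.202

Noncentrality parameter: δ = d·√(n/2) = 0.87 × √(8/2) = 1.7400
Two-sided α = 0.01 → critical value z_{0.005} = 2.576.
Power = Φ(δ − 2.576) + Φ(−δ − 2.576) = Φ(-0.836) + Φ(-4.316) = 0.2016 + 0.0000 = 0.2016.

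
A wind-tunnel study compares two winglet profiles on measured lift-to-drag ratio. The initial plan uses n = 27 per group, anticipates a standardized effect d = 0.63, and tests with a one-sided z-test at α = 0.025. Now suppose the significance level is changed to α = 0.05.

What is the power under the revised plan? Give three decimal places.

δ = d·√(n/2) = 0.63 × √(27/2) = 2.3148 (unchanged). New critical value: z_{0.05} = 1.645.
Revised power = Φ(δ − 1.645) = Φ(0.670) = 0.7485.

Power ≈ 0.749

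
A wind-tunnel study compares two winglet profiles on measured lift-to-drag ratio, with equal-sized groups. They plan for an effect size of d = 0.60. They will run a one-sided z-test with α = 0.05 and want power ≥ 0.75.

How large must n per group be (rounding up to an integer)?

n = 30 per group

For power 0.75 need Φ(δ − z_{0.05}) = 0.75, so δ = z_{0.05} + z_{0.25} = 1.645 + 0.674 = 2.319.
δ = d·√(n/2) ⇒ n = 2(δ/d)² = 2 × (2.319 / 0.60)² = 29.89.
Round up to the next whole unit.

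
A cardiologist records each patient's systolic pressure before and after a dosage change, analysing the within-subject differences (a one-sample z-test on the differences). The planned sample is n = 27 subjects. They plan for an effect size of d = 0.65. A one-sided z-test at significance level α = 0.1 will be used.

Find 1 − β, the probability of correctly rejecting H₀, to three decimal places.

Noncentrality parameter: δ = d·√n = 0.65 × √27 = 3.3775
One-sided α = 0.1 → critical value z_{0.1} = 1.282.
Power = Φ(δ − 1.282) = Φ(2.096) = 0.9820.

Power ≈ 0.982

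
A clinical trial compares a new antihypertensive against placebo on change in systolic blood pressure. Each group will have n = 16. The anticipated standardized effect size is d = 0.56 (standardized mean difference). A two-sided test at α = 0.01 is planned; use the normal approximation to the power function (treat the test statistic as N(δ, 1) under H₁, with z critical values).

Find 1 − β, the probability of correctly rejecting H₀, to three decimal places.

Power ≈ 0.161

Noncentrality parameter: δ = d·√(n/2) = 0.56 × √(16/2) = 1.5839
Critical value for a two-sided test at α = 0.01: z_{α/2} = 2.576.
Power = Φ(δ − 2.576) + Φ(−δ − 2.576) = Φ(-0.992) + Φ(-4.160) = 0.1606 + 0.0000 = 0.1606.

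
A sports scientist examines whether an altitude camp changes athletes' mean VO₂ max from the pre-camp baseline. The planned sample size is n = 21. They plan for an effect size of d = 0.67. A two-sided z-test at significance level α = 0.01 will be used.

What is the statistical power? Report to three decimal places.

Noncentrality parameter: δ = d·√n = 0.67 × √21 = 3.0703
Two-sided α = 0.01 → critical value z_{0.005} = 2.576.
Power = Φ(δ − 2.576) + Φ(−δ − 2.576) = Φ(0.494) + Φ(-5.646) = 0.6895 + 0.0000 = 0.6895.

Power ≈ 0.690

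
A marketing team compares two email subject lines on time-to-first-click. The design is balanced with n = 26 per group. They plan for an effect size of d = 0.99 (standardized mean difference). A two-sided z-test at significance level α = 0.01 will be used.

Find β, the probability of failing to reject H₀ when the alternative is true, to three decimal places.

β ≈ 0.160

Noncentrality parameter: δ = d·√(n/2) = 0.99 × √(26/2) = 3.5695
Two-sided α = 0.01 → critical value z_{0.005} = 2.576.
Power = Φ(δ − 2.576) + Φ(−δ − 2.576) = Φ(0.994) + Φ(-6.145) = 0.8398 + 0.0000 = 0.8398.
Type II error: β = 1 − power = 1 − 0.8398 = 0.1602.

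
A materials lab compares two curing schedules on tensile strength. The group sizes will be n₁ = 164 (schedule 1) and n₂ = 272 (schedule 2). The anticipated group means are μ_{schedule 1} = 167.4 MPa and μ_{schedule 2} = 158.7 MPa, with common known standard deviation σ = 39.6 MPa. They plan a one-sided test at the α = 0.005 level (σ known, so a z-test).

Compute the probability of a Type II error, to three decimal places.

β ≈ 0.638

Standardized effect: d = |μ_{schedule 1} − μ_{schedule 2}| / σ = |167.4 − 158.7| / 39.6 = 0.2197
Noncentrality parameter: δ = d / √(1/n₁ + 1/n₂) = 0.2197 / √(1/164 + 1/272) = 2.2222
One-sided α = 0.005 → critical value z_{0.005} = 2.576.
Power = P(Z > 2.576 − δ) = Φ(-0.354) = 0.3618.
Type II error: β = 1 − power = 1 − 0.3618 = 0.6382.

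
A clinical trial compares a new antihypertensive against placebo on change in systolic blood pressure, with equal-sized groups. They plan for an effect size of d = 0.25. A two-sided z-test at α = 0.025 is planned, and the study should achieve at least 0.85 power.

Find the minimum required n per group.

n = 344 per group

For power 0.85 need Φ(δ − z_{0.0125}) = 0.85, so δ = z_{0.0125} + z_{0.15} = 2.241 + 1.036 = 3.278.
(The Φ(−δ − z_{α/2}) term is vanishingly small for δ > 0 and is dropped in the standard sample-size formula.)
δ = d·√(n/2) ⇒ n = 2(δ/d)² = 2 × (3.278 / 0.25)² = 343.81.
Rounding up, n = 344 per group.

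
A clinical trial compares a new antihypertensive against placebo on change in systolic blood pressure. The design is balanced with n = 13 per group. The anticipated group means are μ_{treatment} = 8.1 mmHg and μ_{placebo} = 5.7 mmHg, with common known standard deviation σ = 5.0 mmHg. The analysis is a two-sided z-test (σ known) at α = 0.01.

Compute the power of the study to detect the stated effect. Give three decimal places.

Standardized effect: d = |μ_{treatment} − μ_{placebo}| / σ = |8.1 − 5.7| / 5.0 = 0.4800
Noncentrality parameter: δ = d·√(n/2) = 0.4800 × √(13/2) = 1.2238
Critical value for a two-sided test at α = 0.01: z_{α/2} = 2.576.
Power = Φ(δ − 2.576) + Φ(−δ − 2.576) = Φ(-1.352) + Φ(-3.800) = 0.0882 + 0.0001 = 0.0882.

Power ≈ 0.088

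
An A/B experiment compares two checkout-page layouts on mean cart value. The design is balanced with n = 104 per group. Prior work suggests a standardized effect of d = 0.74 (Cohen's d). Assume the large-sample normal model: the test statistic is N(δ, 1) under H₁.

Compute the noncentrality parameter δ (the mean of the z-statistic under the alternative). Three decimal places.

δ = d·√(n/2) = 0.74 × √(104/2) = 5.3362

δ ≈ 5.336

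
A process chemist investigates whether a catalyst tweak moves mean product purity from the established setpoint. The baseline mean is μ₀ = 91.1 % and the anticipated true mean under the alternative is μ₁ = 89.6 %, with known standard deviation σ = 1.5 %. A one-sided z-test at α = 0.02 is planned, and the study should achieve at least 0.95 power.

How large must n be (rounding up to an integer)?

Standardized effect: d = |μ₁ − μ₀| / σ = |89.6 − 91.1| / 1.5 = 1.0000
For power 0.95 need Φ(δ − z_{0.02}) = 0.95, so δ = z_{0.02} + z_{0.05} = 2.054 + 1.645 = 3.699.
δ = d·√n ⇒ n = (δ/d)² = (3.699 / 1.0000)² = 13.68.
Round up to the next whole unit.

n = 14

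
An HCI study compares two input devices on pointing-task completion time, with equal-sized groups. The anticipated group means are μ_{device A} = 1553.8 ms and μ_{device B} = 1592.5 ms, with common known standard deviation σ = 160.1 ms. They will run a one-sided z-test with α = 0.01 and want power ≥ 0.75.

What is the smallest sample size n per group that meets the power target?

Standardized effect: d = |μ_{device A} − μ_{device B}| / σ = |1553.8 − 1592.5| / 160.1 = 0.2417
For power 0.75 need Φ(δ − z_{0.01}) = 0.75, so δ = z_{0.01} + z_{0.25} = 2.326 + 0.674 = 3.001.
δ = d·√(n/2) ⇒ n = 2(δ/d)² = 2 × (3.001 / 0.2417)² = 308.23.
Round up to the next whole unit.

n = 309 per group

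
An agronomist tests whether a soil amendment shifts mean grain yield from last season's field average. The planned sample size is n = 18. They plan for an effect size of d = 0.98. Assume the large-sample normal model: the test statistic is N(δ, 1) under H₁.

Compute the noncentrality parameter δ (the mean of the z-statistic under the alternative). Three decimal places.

The noncentrality parameter scales effect size by the design's sample-size factor: δ = d·√n = 0.98 × √18 = 4.1578

δ ≈ 4.158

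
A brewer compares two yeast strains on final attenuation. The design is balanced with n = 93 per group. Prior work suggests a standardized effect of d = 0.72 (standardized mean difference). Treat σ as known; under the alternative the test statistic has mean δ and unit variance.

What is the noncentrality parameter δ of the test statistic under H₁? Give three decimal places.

The noncentrality parameter scales effect size by the design's sample-size factor: δ = d·√(n/2) = 0.72 × √(93/2) = 4.9097

δ ≈ 4.910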